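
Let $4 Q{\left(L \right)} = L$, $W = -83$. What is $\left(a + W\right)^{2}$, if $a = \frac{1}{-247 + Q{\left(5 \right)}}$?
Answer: $\frac{6657417649}{966289} \approx 6889.7$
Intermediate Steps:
$Q{\left(L \right)} = \frac{L}{4}$
$a = - \frac{4}{983}$ ($a = \frac{1}{-247 + \frac{1}{4} \cdot 5} = \frac{1}{-247 + \frac{5}{4}} = \frac{1}{- \frac{983}{4}} = - \frac{4}{983} \approx -0.0040692$)
$\left(a + W\right)^{2} = \left(- \frac{4}{983} - 83\right)^{2} = \left(- \frac{81593}{983}\right)^{2} = \frac{6657417649}{966289}$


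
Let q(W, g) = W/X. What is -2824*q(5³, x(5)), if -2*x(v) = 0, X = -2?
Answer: 176500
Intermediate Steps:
x(v) = 0 (x(v) = -½*0 = 0)
q(W, g) = -W/2 (q(W, g) = W/(-2) = W*(-½) = -W/2)
-2824*q(5³, x(5)) = -(-1412)*5³ = -(-1412)*125 = -2824*(-125/2) = 176500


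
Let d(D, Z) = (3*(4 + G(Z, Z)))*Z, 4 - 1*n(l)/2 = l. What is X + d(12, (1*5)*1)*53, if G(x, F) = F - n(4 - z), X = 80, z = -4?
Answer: 13595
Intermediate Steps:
n(l) = 8 - 2*l
G(x, F) = 8 + F (G(x, F) = F - (8 - 2*(4 - 1*(-4))) = F - (8 - 2*(4 + 4)) = F - (8 - 2*8) = F - (8 - 16) = F - 1*(-8) = F + 8 = 8 + F)
d(D, Z) = Z*(36 + 3*Z) (d(D, Z) = (3*(4 + (8 + Z)))*Z = (3*(12 + Z))*Z = (36 + 3*Z)*Z = Z*(36 + 3*Z))
X + d(12, (1*5)*1)*53 = 80 + (3*((1*5)*1)*(12 + (1*5)*1))*53 = 80 + (3*(5*1)*(12 + 5*1))*53 = 80 + (3*5*(12 + 5))*53 = 80 + (3*5*17)*53 = 80 + 255*53 = 80 + 13515 = 13595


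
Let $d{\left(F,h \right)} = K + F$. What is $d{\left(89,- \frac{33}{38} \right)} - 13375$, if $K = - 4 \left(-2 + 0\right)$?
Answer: $-13278$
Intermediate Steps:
$K = 8$ ($K = \left(-4\right) \left(-2\right) = 8$)
$d{\left(F,h \right)} = 8 + F$
$d{\left(89,- \frac{33}{38} \right)} - 13375 = \left(8 + 89\right) - 13375 = 97 - 13375 = -13278$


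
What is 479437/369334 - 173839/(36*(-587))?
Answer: 5309722565/557483292 ≈ 9.5244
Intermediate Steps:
479437/369334 - 173839/(36*(-587)) = 479437*(1/369334) - 173839/(-21132) = 68491/52762 - 173839*(-1/21132) = 68491/52762 + 173839/21132 = 5309722565/557483292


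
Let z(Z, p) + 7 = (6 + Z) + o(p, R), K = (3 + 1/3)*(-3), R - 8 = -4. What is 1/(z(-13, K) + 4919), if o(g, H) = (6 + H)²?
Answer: 1/5005 ≈ 0.00019980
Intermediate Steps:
R = 4 (R = 8 - 4 = 4)
K = -10 (K = (3 + ⅓)*(-3) = (10/3)*(-3) = -10)
z(Z, p) = 99 + Z (z(Z, p) = -7 + ((6 + Z) + (6 + 4)²) = -7 + ((6 + Z) + 10²) = -7 + ((6 + Z) + 100) = -7 + (106 + Z) = 99 + Z)
1/(z(-13, K) + 4919) = 1/((99 - 13) + 4919) = 1/(86 + 4919) = 1/5005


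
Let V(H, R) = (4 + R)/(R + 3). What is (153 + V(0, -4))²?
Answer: 23409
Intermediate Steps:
V(H, R) = (4 + R)/(3 + R)
(153 + V(0, -4))² = (153 + (4 - 4)/(3 - 4))² = (153 + 0/(-1))² = (153 - 1*0)² = (153 + 0)² = 153² = 23409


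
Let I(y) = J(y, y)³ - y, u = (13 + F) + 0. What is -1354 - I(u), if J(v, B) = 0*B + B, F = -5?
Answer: -1858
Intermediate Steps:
J(v, B) = B (J(v, B) = 0 + B = B)
u = 8 (u = (13 - 5) + 0 = 8 + 0 = 8)
I(y) = y³ - y
-1354 - I(u) = -1354 - (8³ - 1*8) = -1354 - (512 - 8) = -1354 - 1*504 = -1354 - 504 = -1858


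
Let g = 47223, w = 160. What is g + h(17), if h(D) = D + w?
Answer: 47400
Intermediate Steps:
h(D) = 160 + D (h(D) = D + 160 = 160 + D)
g + h(17) = 47223 + (160 + 17) = 47223 + 177 = 47400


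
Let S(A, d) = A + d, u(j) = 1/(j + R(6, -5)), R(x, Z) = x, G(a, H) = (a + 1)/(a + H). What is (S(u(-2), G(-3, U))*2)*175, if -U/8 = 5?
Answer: 8925/86 ≈ 103.78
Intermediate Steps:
U = -40 (U = -8*5 = -40)
G(a, H) = (1 + a)/(H + a)
u(j) = 1/(6 + j) (u(j) = 1/(j + 6) = 1/(6 + j))
(S(u(-2), G(-3, U))*2)*175 = ((1/(6 - 2) + (1 - 3)/(-40 - 3))*2)*175 = ((1/4 - 2/(-43))*2)*175 = ((¼ - 1/43*(-2))*2)*175 = ((¼ + 2/43)*2)*175 = ((51/172)*2)*175 = (51/86)*175 = 8925/86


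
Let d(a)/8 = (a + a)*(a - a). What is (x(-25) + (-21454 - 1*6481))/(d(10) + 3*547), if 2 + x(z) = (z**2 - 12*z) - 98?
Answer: -27110/1641 ≈ -16.520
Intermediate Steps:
x(z) = -100 + z**2 - 12*z (x(z) = -2 + ((z**2 - 12*z) - 98) = -2 + (-98 + z**2 - 12*z) = -100 + z**2 - 12*z)
d(a) = 0 (d(a) = 8*((a + a)*(a - a)) = 8*((2*a)*0) = 8*0 = 0)
(x(-25) + (-21454 - 1*6481))/(d(10) + 3*547) = ((-100 + (-25)**2 - 12*(-25)) + (-21454 - 1*6481))/(0 + 3*547) = ((-100 + 625 + 300) + (-21454 - 6481))/(0 + 1641) = (825 - 27935)/1641 = -27110*1/1641 = -27110/1641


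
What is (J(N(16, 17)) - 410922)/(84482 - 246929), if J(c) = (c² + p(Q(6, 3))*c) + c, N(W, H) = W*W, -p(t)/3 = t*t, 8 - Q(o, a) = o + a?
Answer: 345898/162447 ≈ 2.1293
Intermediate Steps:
Q(o, a) = 8 - a - o (Q(o, a) = 8 - (o + a) = 8 - (a + o) = 8 + (-a - o) = 8 - a - o)
p(t) = -3*t² (p(t) = -3*t*t = -3*t²)
N(W, H) = W²
J(c) = c² - 2*c (J(c) = (c² + (-3*(8 - 1*3 - 1*6)²)*c) + c = (c² + (-3*(8 - 3 - 6)²)*c) + c = (c² + (-3*(-1)²)*c) + c = (c² + (-3*1)*c) + c = (c² - 3*c) + c = c² - 2*c)
(J(N(16, 17)) - 410922)/(84482 - 246929) = (16²*(-2 + 16²) - 410922)/(84482 - 246929) = (256*(-2 + 256) - 410922)/(-162447) = (256*254 - 410922)*(-1/162447) = (65024 - 410922)*(-1/162447) = -345898*(-1/162447) = 345898/162447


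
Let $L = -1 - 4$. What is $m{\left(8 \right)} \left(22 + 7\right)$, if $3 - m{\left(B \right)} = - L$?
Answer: $-58$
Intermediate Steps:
$L = -5$
$m{\left(B \right)} = -2$ ($m{\left(B \right)} = 3 - \left(-1\right) \left(-5\right) = 3 - 5 = -2$)
$m{\left(8 \right)} \left(22 + 7\right) = - 2 \left(22 + 7\right) = \left(-2\right) 29 = -58$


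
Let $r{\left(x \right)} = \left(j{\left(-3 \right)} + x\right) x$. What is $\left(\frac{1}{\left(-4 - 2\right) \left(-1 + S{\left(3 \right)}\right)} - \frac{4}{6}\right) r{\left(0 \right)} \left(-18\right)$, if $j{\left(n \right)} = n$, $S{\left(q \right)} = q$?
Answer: $0$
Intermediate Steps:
$r{\left(x \right)} = x \left(-3 + x\right)$ ($r{\left(x \right)} = \left(-3 + x\right) x = x \left(-3 + x\right)$)
$\left(\frac{1}{\left(-4 - 2\right) \left(-1 + S{\left(3 \right)}\right)} - \frac{4}{6}\right) r{\left(0 \right)} \left(-18\right) = \left(\frac{1}{\left(-4 - 2\right) \left(-1 + 3\right)} - \frac{4}{6}\right) 0 \left(-3 + 0\right) \left(-18\right) = \left(\frac{1}{\left(-6\right) 2} - \frac{2}{3}\right) 0 \left(-3\right) \left(-18\right) = \left(\left(- \frac{1}{6}\right) \frac{1}{2} - \frac{2}{3}\right) 0 \left(-18\right) = \left(- \frac{1}{12} - \frac{2}{3}\right) 0 \left(-18\right) = \left(- \frac{3}{4}\right) 0 \left(-18\right) = 0 \left(-18\right) = 0$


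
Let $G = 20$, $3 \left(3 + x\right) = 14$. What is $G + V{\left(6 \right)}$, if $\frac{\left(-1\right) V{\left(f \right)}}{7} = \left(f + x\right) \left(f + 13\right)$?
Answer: $- \frac{2999}{3} \approx -999.67$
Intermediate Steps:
$x = \frac{5}{3}$ ($x = -3 + \frac{1}{3} \cdot 14 = -3 + \frac{14}{3} = \frac{5}{3} \approx 1.6667$)
$V{\left(f \right)} = - 7 \left(13 + f\right) \left(\frac{5}{3} + f\right)$ ($V{\left(f \right)} = - 7 \left(f + \frac{5}{3}\right) \left(f + 13\right) = - 7 \left(\frac{5}{3} + f\right) \left(13 + f\right) = - 7 \left(13 + f\right) \left(\frac{5}{3} + f\right)$)
$G + V{\left(6 \right)} = 20 - \left(\frac{2303}{3} + 252\right) = 20 - \frac{3059}{3} = - \frac{2999}{3}$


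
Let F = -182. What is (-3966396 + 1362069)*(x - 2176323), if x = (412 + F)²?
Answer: 5530087851321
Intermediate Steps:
x = 52900 (x = (412 - 182)² = 230² = 52900)
(-3966396 + 1362069)*(x - 2176323) = (-3966396 + 1362069)*(52900 - 2176323) = -2604327*(-2123423) = 5530087851321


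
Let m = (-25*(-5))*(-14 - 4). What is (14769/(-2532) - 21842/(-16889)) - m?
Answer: 32007501101/14254316 ≈ 2245.5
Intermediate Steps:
m = -2250 (m = 125*(-18) = -2250)
(14769/(-2532) - 21842/(-16889)) - m = (14769/(-2532) - 21842/(-16889)) - 1*(-2250) = (14769*(-1/2532) - 21842*(-1/16889)) + 2250 = (-4923/844 + 21842/16889) + 2250 = -64709899/14254316 + 2250 = 32007501101/14254316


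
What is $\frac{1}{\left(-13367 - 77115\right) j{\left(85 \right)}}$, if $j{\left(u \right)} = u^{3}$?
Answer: $- \frac{1}{55567258250} \approx -1.7996 \cdot 10^{-11}$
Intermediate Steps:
$\frac{1}{\left(-13367 - 77115\right) j{\left(85 \right)}} = \frac{1}{\left(-13367 - 77115\right) 85^{3}} = \frac{1}{\left(-90482\right) 614125} = \left(- \frac{1}{90482}\right) \frac{1}{614125} = - \frac{1}{55567258250}$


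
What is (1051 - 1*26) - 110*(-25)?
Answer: 3775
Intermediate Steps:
(1051 - 1*26) - 110*(-25) = (1051 - 26) - 1*(-2750) = 1025 + 2750 = 3775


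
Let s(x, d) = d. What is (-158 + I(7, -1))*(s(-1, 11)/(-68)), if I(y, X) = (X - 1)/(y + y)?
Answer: 12177/476 ≈ 25.582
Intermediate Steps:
I(y, X) = (-1 + X)/(2*y) (I(y, X) = (-1 + X)/((2*y)) = (-1 + X)*(1/(2*y)) = (-1 + X)/(2*y))
(-158 + I(7, -1))*(s(-1, 11)/(-68)) = (-158 + (½)*(-1 - 1)/7)*(11/(-68)) = (-158 + (½)*(⅐)*(-2))*(11*(-1/68)) = (-158 - ⅐)*(-11/68) = -1107/7*(-11/68) = 12177/476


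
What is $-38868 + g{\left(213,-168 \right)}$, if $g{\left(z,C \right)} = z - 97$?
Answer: $-38752$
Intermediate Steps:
$g{\left(z,C \right)} = -97 + z$
$-38868 + g{\left(213,-168 \right)} = -38868 + \left(-97 + 213\right) = -38868 + 116 = -38752$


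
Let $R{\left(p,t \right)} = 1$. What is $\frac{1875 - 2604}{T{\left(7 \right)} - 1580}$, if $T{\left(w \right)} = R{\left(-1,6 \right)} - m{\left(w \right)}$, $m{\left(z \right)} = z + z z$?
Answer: $\frac{243}{545} \approx 0.44587$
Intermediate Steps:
$m{\left(z \right)} = z + z^{2}$
$T{\left(w \right)} = 1 - w \left(1 + w\right)$
$\frac{1875 - 2604}{T{\left(7 \right)} - 1580} = \frac{1875 - 2604}{\left(1 - 7 \left(1 + 7\right)\right) - 1580} = - \frac{729}{\left(1 - 7 \cdot 8\right) - 1580} = - \frac{729}{\left(1 - 56\right) - 1580} = - \frac{729}{-55 - 1580} = - \frac{729}{-1635} = \left(-729\right) \left(- \frac{1}{1635}\right) = \frac{243}{545}$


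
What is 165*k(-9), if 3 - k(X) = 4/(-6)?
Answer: 605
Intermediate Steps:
k(X) = 11/3 (k(X) = 3 - 4/(-6) = 3 - 4*(-1)/6 = 3 - 1*(-2/3) = 3 + 2/3 = 11/3)
165*k(-9) = 165*(11/3) = 605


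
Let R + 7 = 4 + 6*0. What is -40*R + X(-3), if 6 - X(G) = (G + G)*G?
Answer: 108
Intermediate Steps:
X(G) = 6 - 2*G² (X(G) = 6 - (G + G)*G = 6 - 2*G*G = 6 - 2*G²)
R = -3 (R = -7 + (4 + 6*0) = -7 + (4 + 0) = -7 + 4 = -3)
-40*R + X(-3) = -40*(-3) + (6 - 2*(-3)²) = 120 + (6 - 2*9) = 120 + (6 - 18) = 120 - 12 = 108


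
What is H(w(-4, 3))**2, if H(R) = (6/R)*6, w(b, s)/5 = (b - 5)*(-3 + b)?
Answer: 16/1225 ≈ 0.013061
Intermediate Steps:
w(b, s) = 5*(-5 + b)*(-3 + b) (w(b, s) = 5*((b - 5)*(-3 + b)) = 5*((-5 + b)*(-3 + b)) = 5*(-5 + b)*(-3 + b))
H(R) = 36/R
H(w(-4, 3))**2 = (36/(75 - 40*(-4) + 5*(-4)**2))**2 = (36/(75 + 160 + 5*16))**2 = (36/(75 + 160 + 80))**2 = (36/315)**2 = (36*(1/315))**2 = (4/35)**2 = 16/1225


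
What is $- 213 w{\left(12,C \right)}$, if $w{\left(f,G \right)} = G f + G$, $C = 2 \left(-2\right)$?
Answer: $11076$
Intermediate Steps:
$C = -4$
$w{\left(f,G \right)} = G + G f$
$- 213 w{\left(12,C \right)} = - 213 \left(- 4 \left(1 + 12\right)\right) = - 213 \left(\left(-4\right) 13\right) = \left(-213\right) \left(-52\right) = 11076$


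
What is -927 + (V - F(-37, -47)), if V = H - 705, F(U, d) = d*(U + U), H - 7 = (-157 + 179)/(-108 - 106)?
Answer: -546032/107 ≈ -5103.1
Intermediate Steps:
H = 738/107 (H = 7 + (-157 + 179)/(-108 - 106) = 7 + 22/(-214) = 7 + 22*(-1/214) = 7 - 11/107 = 738/107 ≈ 6.8972)
F(U, d) = 2*U*d (F(U, d) = d*(2*U) = 2*U*d)
V = -74697/107 (V = 738/107 - 705 = -74697/107 ≈ -698.10)
-927 + (V - F(-37, -47)) = -927 + (-74697/107 - 2*(-37)*(-47)) = -927 + (-74697/107 - 1*3478) = -927 + (-74697/107 - 3478) = -927 - 446843/107 = -546032/107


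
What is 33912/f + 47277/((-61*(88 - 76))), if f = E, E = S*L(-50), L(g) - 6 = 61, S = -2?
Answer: -5193117/16348 ≈ -317.66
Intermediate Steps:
L(g) = 67 (L(g) = 6 + 61 = 67)
E = -134 (E = -2*67 = -134)
f = -134
33912/f + 47277/((-61*(88 - 76))) = 33912/(-134) + 47277/((-61*(88 - 76))) = 33912*(-1/134) + 47277/((-61*12)) = -16956/67 + 47277/(-732) = -16956/67 + 47277*(-1/732) = -16956/67 - 15759/244 = -5193117/16348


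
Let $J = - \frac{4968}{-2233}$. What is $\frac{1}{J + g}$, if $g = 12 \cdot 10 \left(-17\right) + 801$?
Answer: $- \frac{2233}{2761719} \approx -0.00080855$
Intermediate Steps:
$g = -1239$ ($g = 120 \left(-17\right) + 801 = -2040 + 801 = -1239$)
$J = \frac{4968}{2233}$ ($J = \left(-4968\right) \left(- \frac{1}{2233}\right) = \frac{4968}{2233} \approx 2.2248$)
$\frac{1}{J + g} = \frac{1}{\frac{4968}{2233} - 1239} = \frac{1}{- \frac{2761719}{2233}} = - \frac{2233}{2761719}$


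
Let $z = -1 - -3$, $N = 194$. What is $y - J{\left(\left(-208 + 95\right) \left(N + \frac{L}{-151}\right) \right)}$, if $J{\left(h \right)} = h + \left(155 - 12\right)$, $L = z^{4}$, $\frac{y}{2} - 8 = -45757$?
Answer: $- \frac{10529377}{151} \approx -69731.0$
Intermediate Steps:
$y = -91498$ ($y = 16 + 2 \left(-45757\right) = 16 - 91514 = -91498$)
$z = 2$ ($z = -1 + 3 = 2$)
$L = 16$ ($L = 2^{4} = 16$)
$J{\left(h \right)} = 143 + h$ ($J{\left(h \right)} = h + \left(155 - 12\right) = h + 143 = 143 + h$)
$y - J{\left(\left(-208 + 95\right) \left(N + \frac{L}{-151}\right) \right)} = -91498 - \left(143 + \left(-208 + 95\right) \left(194 + \frac{16}{-151}\right)\right) = -91498 - \left(143 - 113 \left(194 + 16 \left(- \frac{1}{151}\right)\right)\right) = -91498 - \left(143 - 113 \left(194 - \frac{16}{151}\right)\right) = -91498 - \left(143 - \frac{3308414}{151}\right) = -91498 - - \frac{3286821}{151} = -91498 + \frac{3286821}{151} = - \frac{10529377}{151}$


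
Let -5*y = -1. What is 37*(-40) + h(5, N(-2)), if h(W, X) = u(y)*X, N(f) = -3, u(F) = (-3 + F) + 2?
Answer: -7388/5 ≈ -1477.6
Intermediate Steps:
y = 1/5 (y = -1/5*(-1) = 1/5 ≈ 0.20000)
u(F) = -1 + F
h(W, X) = -4*X/5 (h(W, X) = (-1 + 1/5)*X = -4*X/5)
37*(-40) + h(5, N(-2)) = 37*(-40) - 4/5*(-3) = -1480 + 12/5 = -7388/5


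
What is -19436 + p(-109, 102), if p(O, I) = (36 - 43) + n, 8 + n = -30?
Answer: -19481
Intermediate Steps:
n = -38 (n = -8 - 30 = -38)
p(O, I) = -45 (p(O, I) = (36 - 43) - 38 = -7 - 38 = -45)
-19436 + p(-109, 102) = -19436 - 45 = -19481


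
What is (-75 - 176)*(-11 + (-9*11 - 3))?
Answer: 28363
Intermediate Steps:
(-75 - 176)*(-11 + (-9*11 - 3)) = -251*(-11 + (-99 - 3)) = -251*(-11 - 102) = -251*(-113) = 28363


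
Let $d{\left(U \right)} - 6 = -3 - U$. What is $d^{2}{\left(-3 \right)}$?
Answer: $36$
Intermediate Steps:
$d{\left(U \right)} = 3 - U$ ($d{\left(U \right)} = 6 - \left(3 + U\right) = 3 - U$)
$d^{2}{\left(-3 \right)} = \left(3 - -3\right)^{2} = \left(3 + 3\right)^{2} = 6^{2} = 36$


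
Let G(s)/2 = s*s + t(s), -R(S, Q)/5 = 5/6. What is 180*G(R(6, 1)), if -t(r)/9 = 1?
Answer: 3010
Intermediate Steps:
t(r) = -9 (t(r) = -9*1 = -9)
R(S, Q) = -25/6
G(s) = -18 + 2*s² (G(s) = 2*(s*s - 9) = 2*(s² - 9) = 2*(-9 + s²) = -18 + 2*s²)
180*G(R(6, 1)) = 180*(-18 + 2*(-25/6)²) = 180*(-18 + 2*(625/36)) = 180*(-18 + 625/18) = 180*(301/18) = 3010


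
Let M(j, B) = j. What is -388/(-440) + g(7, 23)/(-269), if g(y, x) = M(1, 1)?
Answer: 25983/29590 ≈ 0.87810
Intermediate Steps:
g(y, x) = 1
-388/(-440) + g(7, 23)/(-269) = -388/(-440) + 1/(-269) = -388*(-1/440) + 1*(-1/269) = 97/110 - 1/269 = 25983/29590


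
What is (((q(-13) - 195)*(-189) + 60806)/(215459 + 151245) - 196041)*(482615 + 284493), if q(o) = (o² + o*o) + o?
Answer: -3446663355362489/22919 ≈ -1.5038e+11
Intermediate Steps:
q(o) = o + 2*o² (q(o) = (o² + o²) + o = 2*o² + o = o + 2*o²)
(((q(-13) - 195)*(-189) + 60806)/(215459 + 151245) - 196041)*(482615 + 284493) = (((-13*(1 + 2*(-13)) - 195)*(-189) + 60806)/(215459 + 151245) - 196041)*(482615 + 284493) = (((-13*(1 - 26) - 195)*(-189) + 60806)/366704 - 196041)*767108 = (((-13*(-25) - 195)*(-189) + 60806)*(1/366704) - 196041)*767108 = (((325 - 195)*(-189) + 60806)*(1/366704) - 196041)*767108 = ((130*(-189) + 60806)*(1/366704) - 196041)*767108 = ((-24570 + 60806)*(1/366704) - 196041)*767108 = (36236*(1/366704) - 196041)*767108 = (9059/91676 - 196041)*767108 = -17972245657/91676*767108 = -3446663355362489/22919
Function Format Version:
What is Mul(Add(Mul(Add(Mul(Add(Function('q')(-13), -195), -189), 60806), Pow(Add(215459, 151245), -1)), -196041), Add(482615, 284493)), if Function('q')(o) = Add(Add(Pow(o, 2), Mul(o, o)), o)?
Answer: Rational(-3446663355362489, 22919) ≈ -1.5038e+11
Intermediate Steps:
Function('q')(o) = Add(o, Mul(2, Pow(o, 2))) (Function('q')(o) = Add(Add(Pow(o, 2), Pow(o, 2)), o) = Add(Mul(2, Pow(o, 2)), o) = Add(o, Mul(2, Pow(o, 2))))
Mul(Add(Mul(Add(Mul(Add(Function('q')(-13), -195), -189), 60806), Pow(Add(215459, 151245), -1)), -196041), Add(482615, 284493)) = Mul(Add(Mul(Add(Mul(Add(Mul(-13, Add(1, Mul(2, -13))), -195), -189), 60806), Pow(Add(215459, 151245), -1)), -196041), Add(482615, 284493)) = Mul(Add(Mul(Add(Mul(Add(Mul(-13, Add(1, -26)), -195), -189), 60806), Pow(366704, -1)), -196041), 767108) = Mul(Add(Mul(Add(Mul(Add(Mul(-13, -25), -195), -189), 60806), Rational(1, 366704)), -196041), 767108) = Mul(Add(Mul(Add(Mul(Add(325, -195), -189), 60806), Rational(1, 366704)), -196041), 767108) = Mul(Add(Mul(Add(Mul(130, -189), 60806), Rational(1, 366704)), -196041), 767108) = Mul(Add(Mul(Add(-24570, 60806), Rational(1, 366704)), -196041), 767108) = Mul(Add(Mul(36236, Rational(1, 366704)), -196041), 767108) = Mul(Add(Rational(9059, 91676), -196041), 767108) = Mul(Rational(-17972245657, 91676), 767108) = Rational(-3446663355362489, 22919)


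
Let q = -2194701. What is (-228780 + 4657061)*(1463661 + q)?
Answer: -3237250542240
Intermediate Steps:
(-228780 + 4657061)*(1463661 + q) = (-228780 + 4657061)*(1463661 - 2194701) = 4428281*(-731040) = -3237250542240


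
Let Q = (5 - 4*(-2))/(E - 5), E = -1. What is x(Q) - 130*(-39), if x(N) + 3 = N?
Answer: 30389/6 ≈ 5064.8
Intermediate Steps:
Q = -13/6 (Q = (5 - 4*(-2))/(-1 - 5) = (5 + 8)/(-6) = 13*(-⅙) = -13/6 ≈ -2.1667)
x(N) = -3 + N
x(Q) - 130*(-39) = (-3 - 13/6) - 130*(-39) = -31/6 + 5070 = 30389/6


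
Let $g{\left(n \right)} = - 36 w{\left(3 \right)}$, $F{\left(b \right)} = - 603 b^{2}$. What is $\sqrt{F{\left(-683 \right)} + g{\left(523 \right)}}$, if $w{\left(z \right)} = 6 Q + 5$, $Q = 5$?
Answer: $27 i \sqrt{385863} \approx 16772.0 i$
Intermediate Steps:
$w{\left(z \right)} = 35$ ($w{\left(z \right)} = 6 \cdot 5 + 5 = 30 + 5 = 35$)
$g{\left(n \right)} = -1260$ ($g{\left(n \right)} = \left(-36\right) 35 = -1260$)
$\sqrt{F{\left(-683 \right)} + g{\left(523 \right)}} = \sqrt{- 603 \left(-683\right)^{2} - 1260} = \sqrt{\left(-603\right) 466489 - 1260} = \sqrt{-281292867 - 1260} = \sqrt{-281294127} = 27 i \sqrt{385863}$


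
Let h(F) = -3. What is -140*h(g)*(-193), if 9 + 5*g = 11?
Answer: -81060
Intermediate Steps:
g = ⅖ (g = -9/5 + (⅕)*11 = -9/5 + 11/5 = ⅖ ≈ 0.40000)
-140*h(g)*(-193) = -140*(-3)*(-193) = 420*(-193) = -81060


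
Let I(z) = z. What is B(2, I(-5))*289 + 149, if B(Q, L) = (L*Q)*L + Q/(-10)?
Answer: 72706/5 ≈ 14541.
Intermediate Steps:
B(Q, L) = -Q/10 + Q*L² (B(Q, L) = Q*L² + Q*(-⅒) = Q*L² - Q/10 = -Q/10 + Q*L²)
B(2, I(-5))*289 + 149 = (2*(-⅒ + (-5)²))*289 + 149 = (2*(-⅒ + 25))*289 + 149 = (2*(249/10))*289 + 149 = (249/5)*289 + 149 = 71961/5 + 149 = 72706/5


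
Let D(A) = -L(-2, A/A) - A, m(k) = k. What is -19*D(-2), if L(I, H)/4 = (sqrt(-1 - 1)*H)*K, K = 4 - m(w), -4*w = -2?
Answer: -38 + 266*I*sqrt(2) ≈ -38.0 + 376.18*I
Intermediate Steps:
w = 1/2 (w = -1/4*(-2) = 1/2 ≈ 0.50000)
K = 7/2 (K = 4 - 1*1/2 = 4 - 1/2 = 7/2 ≈ 3.5000)
L(I, H) = 14*I*H*sqrt(2) (L(I, H) = 4*((sqrt(-1 - 1)*H)*(7/2)) = 4*((sqrt(-2)*H)*(7/2)) = 4*(((I*sqrt(2))*H)*(7/2)) = 4*((I*H*sqrt(2))*(7/2)) = 4*(7*I*H*sqrt(2)/2) = 14*I*H*sqrt(2))
D(A) = -A - 14*I*sqrt(2) (D(A) = -14*I*A/A*sqrt(2) - A = -14*I*sqrt(2) - A = -A - 14*I*sqrt(2))
-19*D(-2) = -19*(-1*(-2) - 14*I*sqrt(2)) = -19*(2 - 14*I*sqrt(2)) = -38 + 266*I*sqrt(2)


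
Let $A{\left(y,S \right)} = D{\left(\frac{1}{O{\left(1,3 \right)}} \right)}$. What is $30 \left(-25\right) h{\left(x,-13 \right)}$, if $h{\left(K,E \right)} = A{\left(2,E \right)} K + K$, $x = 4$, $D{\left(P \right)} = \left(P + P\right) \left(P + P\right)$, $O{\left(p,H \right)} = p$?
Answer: $-15000$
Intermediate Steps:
$D{\left(P \right)} = 4 P^{2}$ ($D{\left(P \right)} = 2 P 2 P = 4 P^{2}$)
$A{\left(y,S \right)} = 4$ ($A{\left(y,S \right)} = 4 \left(1^{-1}\right)^{2} = 4 \cdot 1^{2} = 4 \cdot 1 = 4$)
$h{\left(K,E \right)} = 5 K$ ($h{\left(K,E \right)} = 4 K + K = 5 K$)
$30 \left(-25\right) h{\left(x,-13 \right)} = 30 \left(-25\right) 5 \cdot 4 = \left(-750\right) 20 = -15000$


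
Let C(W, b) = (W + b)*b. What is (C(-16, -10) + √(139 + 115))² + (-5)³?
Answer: 67729 + 520*√254 ≈ 76017.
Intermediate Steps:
C(W, b) = b*(W + b)
(C(-16, -10) + √(139 + 115))² + (-5)³ = (-10*(-16 - 10) + √(139 + 115))² + (-5)³ = (-10*(-26) + √254)² - 125 = (260 + √254)² - 125 = -125 + (260 + √254)²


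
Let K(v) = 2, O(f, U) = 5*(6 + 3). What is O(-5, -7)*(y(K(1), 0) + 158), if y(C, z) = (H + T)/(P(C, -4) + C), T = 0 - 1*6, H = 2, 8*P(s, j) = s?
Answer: 7030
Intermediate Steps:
P(s, j) = s/8
O(f, U) = 45 (O(f, U) = 5*9 = 45)
T = -6 (T = 0 - 6 = -6)
y(C, z) = -32/(9*C) (y(C, z) = (2 - 6)/(C/8 + C) = -4*8/(9*C) = -32/(9*C))
O(-5, -7)*(y(K(1), 0) + 158) = 45*(-32/9/2 + 158) = 45*(-32/9*½ + 158) = 45*(-16/9 + 158) = 45*(1406/9) = 7030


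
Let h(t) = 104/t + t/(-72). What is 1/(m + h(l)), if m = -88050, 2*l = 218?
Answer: -7848/691020793 ≈ -1.1357e-5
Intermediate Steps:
l = 109 (l = (1/2)*218 = 109)
h(t) = 104/t - t/72 (h(t) = 104/t + t*(-1/72) = 104/t - t/72)
1/(m + h(l)) = 1/(-88050 + (104/109 - 1/72*109)) = 1/(-88050 + (104*(1/109) - 109/72)) = 1/(-88050 + (104/109 - 109/72)) = 1/(-88050 - 4393/7848) = 1/(-691020793/7848) = -7848/691020793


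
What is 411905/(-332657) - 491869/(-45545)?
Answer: 11143342516/1165451005 ≈ 9.5614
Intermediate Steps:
411905/(-332657) - 491869/(-45545) = 411905*(-1/332657) - 491869*(-1/45545) = -31685/25589 + 491869/45545 = 11143342516/1165451005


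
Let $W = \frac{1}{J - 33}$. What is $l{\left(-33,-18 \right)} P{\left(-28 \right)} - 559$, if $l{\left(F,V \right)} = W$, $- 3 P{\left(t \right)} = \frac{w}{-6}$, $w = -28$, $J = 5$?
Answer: $- \frac{10061}{18} \approx -558.94$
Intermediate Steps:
$W = - \frac{1}{28}$ ($W = \frac{1}{5 - 33} = \frac{1}{-28} = - \frac{1}{28} \approx -0.035714$)
$P{\left(t \right)} = - \frac{14}{9}$ ($P{\left(t \right)} = - \frac{\left(-28\right) \frac{1}{-6}}{3} = - \frac{\left(-28\right) \left(- \frac{1}{6}\right)}{3} = \left(- \frac{1}{3}\right) \frac{14}{3} = - \frac{14}{9}$)
$l{\left(F,V \right)} = - \frac{1}{28}$
$l{\left(-33,-18 \right)} P{\left(-28 \right)} - 559 = \left(- \frac{1}{28}\right) \left(- \frac{14}{9}\right) - 559 = \frac{1}{18} - 559 = - \frac{10061}{18}$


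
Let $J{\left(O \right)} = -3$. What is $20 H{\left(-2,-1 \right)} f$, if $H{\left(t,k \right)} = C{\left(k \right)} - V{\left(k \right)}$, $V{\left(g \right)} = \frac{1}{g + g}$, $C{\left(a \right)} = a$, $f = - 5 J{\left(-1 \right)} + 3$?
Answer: $-180$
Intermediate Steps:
$f = 18$ ($f = \left(-5\right) \left(-3\right) + 3 = 15 + 3 = 18$)
$V{\left(g \right)} = \frac{1}{2 g}$
$H{\left(t,k \right)} = k - \frac{1}{2 k}$
$20 H{\left(-2,-1 \right)} f = 20 \left(-1 - \frac{1}{2 \left(-1\right)}\right) 18 = 20 \left(-1 - - \frac{1}{2}\right) 18 = 20 \left(-1 + \frac{1}{2}\right) 18 = 20 \left(- \frac{1}{2}\right) 18 = \left(-10\right) 18 = -180$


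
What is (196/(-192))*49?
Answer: -2401/48 ≈ -50.021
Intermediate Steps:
(196/(-192))*49 = (196*(-1/192))*49 = -49/48*49 = -2401/48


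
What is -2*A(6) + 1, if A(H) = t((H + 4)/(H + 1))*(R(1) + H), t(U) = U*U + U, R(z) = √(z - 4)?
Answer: -1991/49 - 340*I*√3/49 ≈ -40.633 - 12.018*I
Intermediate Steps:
R(z) = √(-4 + z)
t(U) = U + U² (t(U) = U² + U = U + U²)
A(H) = (1 + (4 + H)/(1 + H))*(4 + H)*(H + I*√3)/(1 + H) (A(H) = (((H + 4)/(H + 1))*(1 + (H + 4)/(H + 1)))*(√(-4 + 1) + H) = (((4 + H)/(1 + H))*(1 + (4 + H)/(1 + H)))*(√(-3) + H) = (((4 + H)/(1 + H))*(1 + (4 + H)/(1 + H)))*(I*√3 + H) = ((1 + (4 + H)/(1 + H))*(4 + H)/(1 + H))*(H + I*√3) = (1 + (4 + H)/(1 + H))*(4 + H)*(H + I*√3)/(1 + H))
-2*A(6) + 1 = -2*(4 + 6)*(5 + 2*6)*(6 + I*√3)/(1 + 6)² + 1 = -2*10*(5 + 12)*(6 + I*√3)/7² + 1 = -2*10*17*(6 + I*√3)/49 + 1 = -2*(1020/49 + 170*I*√3/49) + 1 = (-2040/49 - 340*I*√3/49) + 1 = -1991/49 - 340*I*√3/49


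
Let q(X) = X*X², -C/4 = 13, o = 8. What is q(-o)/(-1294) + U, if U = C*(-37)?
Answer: 1245084/647 ≈ 1924.4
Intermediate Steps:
C = -52 (C = -4*13 = -52)
U = 1924 (U = -52*(-37) = 1924)
q(X) = X³
q(-o)/(-1294) + U = (-1*8)³/(-1294) + 1924 = (-8)³*(-1/1294) + 1924 = -512*(-1/1294) + 1924 = 256/647 + 1924 = 1245084/647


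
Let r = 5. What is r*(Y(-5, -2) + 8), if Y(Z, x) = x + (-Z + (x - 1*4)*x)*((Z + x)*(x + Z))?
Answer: 4195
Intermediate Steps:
Y(Z, x) = x + (Z + x)²*(-Z + x*(-4 + x)) (Y(Z, x) = x + (-Z + (x - 4)*x)*((Z + x)*(Z + x)) = x + (-Z + (-4 + x)*x)*(Z + x)² = x + (-Z + x*(-4 + x))*(Z + x)² = x + (Z + x)²*(-Z + x*(-4 + x)))
r*(Y(-5, -2) + 8) = 5*((-2 + (-2)²*(-5 - 2)² - 1*(-5)*(-5 - 2)² - 4*(-2)*(-5 - 2)²) + 8) = 5*((-2 + 4*(-7)² - 1*(-5)*(-7)² - 4*(-2)*(-7)²) + 8) = 5*((-2 + 4*49 - 1*(-5)*49 - 4*(-2)*49) + 8) = 5*((-2 + 196 + 245 + 392) + 8) = 5*(831 + 8) = 5*839 = 4195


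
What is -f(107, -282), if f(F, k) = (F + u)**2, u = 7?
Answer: -12996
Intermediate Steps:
f(F, k) = (7 + F)**2 (f(F, k) = (F + 7)**2 = (7 + F)**2)
-f(107, -282) = -(7 + 107)**2 = -1*114**2 = -1*12996 = -12996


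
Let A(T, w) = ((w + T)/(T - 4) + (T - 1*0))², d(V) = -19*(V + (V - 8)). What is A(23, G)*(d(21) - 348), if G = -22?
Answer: -190692936/361 ≈ -5.2824e+5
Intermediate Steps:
d(V) = 152 - 38*V (d(V) = -19*(V + (-8 + V)) = -19*(-8 + 2*V) = 152 - 38*V)
A(T, w) = (T + (T + w)/(-4 + T))² (A(T, w) = ((T + w)/(-4 + T) + (T + 0))² = ((T + w)/(-4 + T) + T)² = (T + (T + w)/(-4 + T))²)
A(23, G)*(d(21) - 348) = ((-22 + 23² - 3*23)²/(-4 + 23)²)*((152 - 38*21) - 348) = ((-22 + 529 - 69)²/19²)*((152 - 798) - 348) = ((1/361)*438²)*(-646 - 348) = ((1/361)*191844)*(-994) = (191844/361)*(-994) = -190692936/361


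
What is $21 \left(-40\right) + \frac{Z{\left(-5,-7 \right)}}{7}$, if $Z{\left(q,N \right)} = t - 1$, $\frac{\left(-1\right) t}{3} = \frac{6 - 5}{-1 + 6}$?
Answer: $- \frac{29408}{35} \approx -840.23$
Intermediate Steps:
$t = - \frac{3}{5}$ ($t = - 3 \frac{6 - 5}{-1 + 6} = - 3 \cdot 1 \cdot \frac{1}{5} = \left(-3\right) \frac{1}{5} = - \frac{3}{5} \approx -0.6$)
$Z{\left(q,N \right)} = - \frac{8}{5}$ ($Z{\left(q,N \right)} = - \frac{3}{5} - 1 = - \frac{8}{5}$)
$21 \left(-40\right) + \frac{Z{\left(-5,-7 \right)}}{7} = 21 \left(-40\right) - \frac{8}{5 \cdot 7} = -840 - \frac{8}{35} = - \frac{29408}{35}$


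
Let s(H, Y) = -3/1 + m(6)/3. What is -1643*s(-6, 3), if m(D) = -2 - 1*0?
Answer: 18073/3 ≈ 6024.3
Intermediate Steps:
m(D) = -2 (m(D) = -2 + 0 = -2)
s(H, Y) = -11/3 (s(H, Y) = -3/1 - 2/3 = -3*1 - 2*⅓ = -3 - ⅔ = -11/3)
-1643*s(-6, 3) = -1643*(-11/3) = 18073/3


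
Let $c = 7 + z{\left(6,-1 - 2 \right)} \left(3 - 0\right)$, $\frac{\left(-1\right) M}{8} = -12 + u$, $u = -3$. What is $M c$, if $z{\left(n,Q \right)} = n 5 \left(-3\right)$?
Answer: $-31560$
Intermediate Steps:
$M = 120$ ($M = - 8 \left(-12 - 3\right) = \left(-8\right) \left(-15\right) = 120$)
$z{\left(n,Q \right)} = - 15 n$ ($z{\left(n,Q \right)} = 5 n \left(-3\right) = - 15 n$)
$c = -263$ ($c = 7 + \left(-15\right) 6 \left(3 - 0\right) = 7 - 90 \left(3 + 0\right) = 7 - 270 = -263$)
$M c = 120 \left(-263\right) = -31560$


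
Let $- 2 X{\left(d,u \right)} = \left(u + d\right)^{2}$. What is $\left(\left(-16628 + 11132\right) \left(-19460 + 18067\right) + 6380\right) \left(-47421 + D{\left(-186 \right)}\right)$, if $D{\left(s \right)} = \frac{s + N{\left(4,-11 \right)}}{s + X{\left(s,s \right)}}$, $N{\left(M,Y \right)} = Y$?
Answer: $- \frac{12604396823957914}{34689} \approx -3.6335 \cdot 10^{11}$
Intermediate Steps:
$X{\left(d,u \right)} = - \frac{\left(d + u\right)^{2}}{2}$ ($X{\left(d,u \right)} = - \frac{\left(u + d\right)^{2}}{2} = - \frac{\left(d + u\right)^{2}}{2}$)
$D{\left(s \right)} = \frac{-11 + s}{s - 2 s^{2}}$ ($D{\left(s \right)} = \frac{s - 11}{s - \frac{\left(s + s\right)^{2}}{2}} = \frac{-11 + s}{s - \frac{\left(2 s\right)^{2}}{2}} = \frac{-11 + s}{s - \frac{4 s^{2}}{2}} = \frac{-11 + s}{s - 2 s^{2}}$)
$\left(\left(-16628 + 11132\right) \left(-19460 + 18067\right) + 6380\right) \left(-47421 + D{\left(-186 \right)}\right) = \left(\left(-16628 + 11132\right) \left(-19460 + 18067\right) + 6380\right) \left(-47421 + \frac{-11 - 186}{\left(-186\right) \left(1 - -372\right)}\right) = \left(\left(-5496\right) \left(-1393\right) + 6380\right) \left(-47421 - \frac{1}{186} \frac{1}{1 + 372} \left(-197\right)\right) = \left(7655928 + 6380\right) \left(-47421 - \frac{1}{186} \cdot \frac{1}{373} \left(-197\right)\right) = 7662308 \left(-47421 - \frac{1}{69378} \left(-197\right)\right) = 7662308 \left(-47421 + \frac{197}{69378}\right) = 7662308 \left(- \frac{3289973941}{69378}\right) = - \frac{12604396823957914}{34689}$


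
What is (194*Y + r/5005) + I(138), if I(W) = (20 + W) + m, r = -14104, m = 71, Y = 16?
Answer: 16667561/5005 ≈ 3330.2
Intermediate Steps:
I(W) = 91 + W (I(W) = (20 + W) + 71 = 91 + W)
(194*Y + r/5005) + I(138) = (194*16 - 14104/5005) + (91 + 138) = (3104 - 14104*1/5005) + 229 = (3104 - 14104/5005) + 229 = 15521416/5005 + 229 = 16667561/5005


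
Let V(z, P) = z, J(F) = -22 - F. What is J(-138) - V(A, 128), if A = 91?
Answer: 25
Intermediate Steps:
J(-138) - V(A, 128) = (-22 - 1*(-138)) - 1*91 = (-22 + 138) - 91 = 116 - 91 = 25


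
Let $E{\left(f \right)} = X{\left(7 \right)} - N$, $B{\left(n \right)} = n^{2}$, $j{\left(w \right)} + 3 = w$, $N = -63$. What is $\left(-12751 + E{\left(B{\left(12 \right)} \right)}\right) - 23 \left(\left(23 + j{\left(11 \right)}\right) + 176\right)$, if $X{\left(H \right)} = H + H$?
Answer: $-17435$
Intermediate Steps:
$j{\left(w \right)} = -3 + w$
$X{\left(H \right)} = 2 H$
$E{\left(f \right)} = 77$ ($E{\left(f \right)} = 2 \cdot 7 - -63 = 14 + 63 = 77$)
$\left(-12751 + E{\left(B{\left(12 \right)} \right)}\right) - 23 \left(\left(23 + j{\left(11 \right)}\right) + 176\right) = \left(-12751 + 77\right) - 23 \left(\left(23 + \left(-3 + 11\right)\right) + 176\right) = -12674 - 23 \left(\left(23 + 8\right) + 176\right) = -12674 - 23 \left(31 + 176\right) = -12674 - 4761 = -17435$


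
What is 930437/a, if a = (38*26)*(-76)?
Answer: -930437/75088 ≈ -12.391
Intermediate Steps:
a = -75088 (a = 988*(-76) = -75088)
930437/a = 930437/(-75088) = 930437*(-1/75088) = -930437/75088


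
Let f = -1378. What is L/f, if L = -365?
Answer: 365/1378 ≈ 0.26488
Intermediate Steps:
L/f = -365/(-1378) = -1/1378*(-365) = 365/1378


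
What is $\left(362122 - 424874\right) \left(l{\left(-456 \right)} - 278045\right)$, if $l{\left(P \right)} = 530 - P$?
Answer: $17386006368$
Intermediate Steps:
$\left(362122 - 424874\right) \left(l{\left(-456 \right)} - 278045\right) = \left(362122 - 424874\right) \left(\left(530 - -456\right) - 278045\right) = - 62752 \left(\left(530 + 456\right) - 278045\right) = - 62752 \left(986 - 278045\right) = \left(-62752\right) \left(-277059\right) = 17386006368$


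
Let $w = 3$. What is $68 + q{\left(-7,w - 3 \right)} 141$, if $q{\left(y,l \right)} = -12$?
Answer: $-1624$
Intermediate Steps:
$68 + q{\left(-7,w - 3 \right)} 141 = 68 - 1692 = -1624$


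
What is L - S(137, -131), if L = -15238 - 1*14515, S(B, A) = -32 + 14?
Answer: -29735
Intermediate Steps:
S(B, A) = -18
L = -29753 (L = -15238 - 14515 = -29753)
L - S(137, -131) = -29753 - 1*(-18) = -29753 + 18 = -29735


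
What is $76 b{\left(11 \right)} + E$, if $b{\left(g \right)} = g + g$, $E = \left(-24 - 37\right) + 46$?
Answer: $1657$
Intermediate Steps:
$E = -15$ ($E = -61 + 46 = -15$)
$b{\left(g \right)} = 2 g$
$76 b{\left(11 \right)} + E = 76 \cdot 2 \cdot 11 - 15 = 76 \cdot 22 - 15 = 1672 - 15 = 1657$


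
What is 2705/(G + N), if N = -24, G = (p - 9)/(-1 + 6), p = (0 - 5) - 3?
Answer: -13525/137 ≈ -98.723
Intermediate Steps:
p = -8 (p = -5 - 3 = -8)
G = -17/5 (G = (-8 - 9)/(-1 + 6) = -17/5 ≈ -3.4000)
2705/(G + N) = 2705/(-17/5 - 24) = 2705/(-137/5) = 2705*(-5/137) = -13525/137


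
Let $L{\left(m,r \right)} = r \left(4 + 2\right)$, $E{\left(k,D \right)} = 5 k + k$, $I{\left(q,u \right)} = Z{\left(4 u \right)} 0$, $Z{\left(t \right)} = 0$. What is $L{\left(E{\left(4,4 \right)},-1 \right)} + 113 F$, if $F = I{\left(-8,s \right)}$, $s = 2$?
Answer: $-6$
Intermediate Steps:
$I{\left(q,u \right)} = 0$ ($I{\left(q,u \right)} = 0 \cdot 0 = 0$)
$E{\left(k,D \right)} = 6 k$
$F = 0$
$L{\left(m,r \right)} = 6 r$ ($L{\left(m,r \right)} = r 6 = 6 r$)
$L{\left(E{\left(4,4 \right)},-1 \right)} + 113 F = 6 \left(-1\right) + 113 \cdot 0 = -6 + 0 = -6$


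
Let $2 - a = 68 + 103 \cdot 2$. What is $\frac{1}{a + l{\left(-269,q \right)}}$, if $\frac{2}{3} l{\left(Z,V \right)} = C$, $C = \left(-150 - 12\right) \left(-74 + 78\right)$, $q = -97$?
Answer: $- \frac{1}{1244} \approx -0.00080386$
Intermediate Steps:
$C = -648$ ($C = \left(-162\right) 4 = -648$)
$l{\left(Z,V \right)} = -972$ ($l{\left(Z,V \right)} = \frac{3}{2} \left(-648\right) = -972$)
$a = -272$ ($a = 2 - \left(68 + 103 \cdot 2\right) = 2 - \left(68 + 206\right) = 2 - 274 = -272$)
$\frac{1}{a + l{\left(-269,q \right)}} = \frac{1}{-272 - 972} = \frac{1}{-1244} = - \frac{1}{1244}$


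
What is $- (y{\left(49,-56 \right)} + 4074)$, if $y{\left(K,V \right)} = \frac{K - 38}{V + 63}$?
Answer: $- \frac{28529}{7} \approx -4075.6$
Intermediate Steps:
$y{\left(K,V \right)} = \frac{-38 + K}{63 + V}$
$- (y{\left(49,-56 \right)} + 4074) = - (\frac{-38 + 49}{63 - 56} + 4074) = - (\frac{1}{7} \cdot 11 + 4074) = - (\frac{11}{7} + 4074) = \left(-1\right) \frac{28529}{7} = - \frac{28529}{7}$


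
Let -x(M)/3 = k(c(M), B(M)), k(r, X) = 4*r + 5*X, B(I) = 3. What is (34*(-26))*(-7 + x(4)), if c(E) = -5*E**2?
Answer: -802672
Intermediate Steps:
x(M) = -45 + 60*M**2 (x(M) = -3*(4*(-5*M**2) + 5*3) = -3*(-20*M**2 + 15) = -3*(15 - 20*M**2) = -45 + 60*M**2)
(34*(-26))*(-7 + x(4)) = (34*(-26))*(-7 + (-45 + 60*4**2)) = -884*(-7 + (-45 + 60*16)) = -884*(-7 + (-45 + 960)) = -884*(-7 + 915) = -884*908 = -802672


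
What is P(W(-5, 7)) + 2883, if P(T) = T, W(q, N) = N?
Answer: 2890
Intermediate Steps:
P(W(-5, 7)) + 2883 = 7 + 2883 = 2890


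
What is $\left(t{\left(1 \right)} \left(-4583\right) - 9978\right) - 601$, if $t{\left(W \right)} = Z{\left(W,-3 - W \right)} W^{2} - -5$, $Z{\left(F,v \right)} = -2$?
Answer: $-24328$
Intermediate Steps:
$t{\left(W \right)} = 5 - 2 W^{2}$ ($t{\left(W \right)} = - 2 W^{2} - -5 = - 2 W^{2} + 5 = 5 - 2 W^{2}$)
$\left(t{\left(1 \right)} \left(-4583\right) - 9978\right) - 601 = \left(\left(5 - 2 \cdot 1^{2}\right) \left(-4583\right) - 9978\right) - 601 = \left(\left(5 - 2\right) \left(-4583\right) - 9978\right) - 601 = \left(3 \left(-4583\right) - 9978\right) - 601 = \left(-13749 - 9978\right) - 601 = -23727 - 601 = -24328$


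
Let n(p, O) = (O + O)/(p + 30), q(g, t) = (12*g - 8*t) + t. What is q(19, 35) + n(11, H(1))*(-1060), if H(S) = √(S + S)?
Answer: -17 - 2120*√2/41 ≈ -90.125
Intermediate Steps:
H(S) = √2*√S (H(S) = √(2*S) = √2*√S)
q(g, t) = -7*t + 12*g (q(g, t) = (-8*t + 12*g) + t = -7*t + 12*g)
n(p, O) = 2*O/(30 + p) (n(p, O) = (2*O)/(30 + p) = 2*O/(30 + p))
q(19, 35) + n(11, H(1))*(-1060) = (-7*35 + 12*19) + (2*(√2*√1)/(30 + 11))*(-1060) = (-245 + 228) + (2*(√2*1)/41)*(-1060) = -17 + (2*√2*(1/41))*(-1060) = -17 + (2*√2/41)*(-1060) = -17 - 2120*√2/41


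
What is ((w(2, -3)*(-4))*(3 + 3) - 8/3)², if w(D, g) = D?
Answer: 23104/9 ≈ 2567.1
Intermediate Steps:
((w(2, -3)*(-4))*(3 + 3) - 8/3)² = ((2*(-4))*(3 + 3) - 8/3)² = (-8*6 - 8*⅓)² = (-48 - 8/3)² = (-152/3)² = 23104/9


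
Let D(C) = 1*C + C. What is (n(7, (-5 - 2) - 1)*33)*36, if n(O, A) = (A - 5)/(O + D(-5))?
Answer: 5148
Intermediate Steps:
D(C) = 2*C (D(C) = C + C = 2*C)
n(O, A) = (-5 + A)/(-10 + O) (n(O, A) = (A - 5)/(O + 2*(-5)) = (-5 + A)/(O - 10) = (-5 + A)/(-10 + O))
(n(7, (-5 - 2) - 1)*33)*36 = (((-5 + ((-5 - 2) - 1))/(-10 + 7))*33)*36 = (((-5 + (-7 - 1))/(-3))*33)*36 = (-(-5 - 8)/3*33)*36 = (-⅓*(-13)*33)*36 = ((13/3)*33)*36 = 143*36 = 5148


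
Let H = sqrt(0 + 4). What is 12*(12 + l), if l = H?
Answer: 168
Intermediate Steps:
H = 2 (H = sqrt(4) = 2)
l = 2
12*(12 + l) = 12*(12 + 2) = 12*14 = 168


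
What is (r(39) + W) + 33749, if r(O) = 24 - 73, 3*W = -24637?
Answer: 76463/3 ≈ 25488.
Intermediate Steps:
W = -24637/3 (W = (⅓)*(-24637) = -24637/3 ≈ -8212.3)
r(O) = -49
(r(39) + W) + 33749 = (-49 - 24637/3) + 33749 = -24784/3 + 33749 = 76463/3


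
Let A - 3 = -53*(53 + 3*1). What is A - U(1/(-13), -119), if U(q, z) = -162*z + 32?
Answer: -22275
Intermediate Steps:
U(q, z) = 32 - 162*z
A = -2965 (A = 3 - 53*(53 + 3*1) = 3 - 53*(53 + 3) = 3 - 53*56 = 3 - 2968 = -2965)
A - U(1/(-13), -119) = -2965 - (32 - 162*(-119)) = -2965 - (32 + 19278) = -2965 - 1*19310 = -2965 - 19310 = -22275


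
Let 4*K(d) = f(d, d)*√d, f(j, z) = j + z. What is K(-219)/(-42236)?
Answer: 219*I*√219/84472 ≈ 0.038367*I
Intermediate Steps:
K(d) = d^(3/2)/2 (K(d) = ((d + d)*√d)/4 = ((2*d)*√d)/4 = (2*d^(3/2))/4 = d^(3/2)/2)
K(-219)/(-42236) = ((-219)^(3/2)/2)/(-42236) = ((-219*I*√219)/2)*(-1/42236) = -219*I*√219/2*(-1/42236) = 219*I*√219/84472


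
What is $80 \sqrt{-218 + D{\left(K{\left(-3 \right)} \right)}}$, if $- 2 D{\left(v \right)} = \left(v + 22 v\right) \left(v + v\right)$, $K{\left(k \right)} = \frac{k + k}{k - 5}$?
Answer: $20 i \sqrt{3695} \approx 1215.7 i$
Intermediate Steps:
$K{\left(k \right)} = \frac{2 k}{-5 + k}$
$D{\left(v \right)} = - 23 v^{2}$ ($D{\left(v \right)} = - \frac{\left(v + 22 v\right) \left(v + v\right)}{2} = - \frac{23 v 2 v}{2} = - \frac{46 v^{2}}{2} = - 23 v^{2}$)
$80 \sqrt{-218 + D{\left(K{\left(-3 \right)} \right)}} = 80 \sqrt{-218 - 23 \left(2 \left(-3\right) \frac{1}{-5 - 3}\right)^{2}} = 80 \sqrt{-218 - 23 \left(2 \left(-3\right) \frac{1}{-8}\right)^{2}} = 80 \sqrt{-218 - 23 \left(2 \left(-3\right) \left(- \frac{1}{8}\right)\right)^{2}} = 80 \sqrt{-218 - 23 \left(\frac{3}{4}\right)^{2}} = 80 \sqrt{-218 - \frac{207}{16}} = 80 \sqrt{- \frac{3695}{16}} = 80 \frac{i \sqrt{3695}}{4} = 20 i \sqrt{3695}$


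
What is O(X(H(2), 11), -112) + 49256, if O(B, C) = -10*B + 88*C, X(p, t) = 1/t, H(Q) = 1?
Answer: 433390/11 ≈ 39399.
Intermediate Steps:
O(X(H(2), 11), -112) + 49256 = (-10/11 + 88*(-112)) + 49256 = (-10*1/11 - 9856) + 49256 = (-10/11 - 9856) + 49256 = -108426/11 + 49256 = 433390/11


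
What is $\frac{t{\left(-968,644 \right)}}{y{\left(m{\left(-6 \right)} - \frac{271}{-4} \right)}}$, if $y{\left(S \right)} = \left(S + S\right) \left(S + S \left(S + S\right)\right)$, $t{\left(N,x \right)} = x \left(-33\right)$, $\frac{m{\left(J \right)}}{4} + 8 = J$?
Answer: $- \frac{48576}{15463} \approx -3.1414$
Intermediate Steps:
$m{\left(J \right)} = -32 + 4 J$
$t{\left(N,x \right)} = - 33 x$
$y{\left(S \right)} = 2 S \left(S + 2 S^{2}\right)$ ($y{\left(S \right)} = 2 S \left(S + S 2 S\right) = 2 S \left(S + 2 S^{2}\right)$)
$\frac{t{\left(-968,644 \right)}}{y{\left(m{\left(-6 \right)} - \frac{271}{-4} \right)}} = \frac{\left(-33\right) 644}{\left(\left(-32 + 4 \left(-6\right)\right) - \frac{271}{-4}\right)^{2} \left(2 + 4 \left(\left(-32 + 4 \left(-6\right)\right) - \frac{271}{-4}\right)\right)} = - \frac{21252}{\left(\left(-32 - 24\right) - - \frac{271}{4}\right)^{2} \left(2 + 4 \left(\left(-32 - 24\right) - - \frac{271}{4}\right)\right)} = - \frac{21252}{\left(-56 + \frac{271}{4}\right)^{2} \left(2 + 4 \left(-56 + \frac{271}{4}\right)\right)} = - \frac{21252}{\left(\frac{47}{4}\right)^{2} \left(2 + 4 \cdot \frac{47}{4}\right)} = - \frac{21252}{\frac{2209}{16} \left(2 + 47\right)} = - \frac{21252}{\frac{2209}{16} \cdot 49} = - \frac{21252}{\frac{108241}{16}} = \left(-21252\right) \frac{16}{108241} = - \frac{48576}{15463}$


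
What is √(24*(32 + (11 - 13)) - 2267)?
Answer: I*√1547 ≈ 39.332*I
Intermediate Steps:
√(24*(32 + (11 - 13)) - 2267) = √(24*(32 - 2) - 2267) = √(24*30 - 2267) = √(720 - 2267) = √(-1547) = I*√1547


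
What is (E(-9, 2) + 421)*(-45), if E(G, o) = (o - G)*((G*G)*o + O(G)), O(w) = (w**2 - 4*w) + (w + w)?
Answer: -148140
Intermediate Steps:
O(w) = w**2 - 2*w (O(w) = (w**2 - 4*w) + 2*w = w**2 - 2*w)
E(G, o) = (o - G)*(G*(-2 + G) + o*G**2) (E(G, o) = (o - G)*((G*G)*o + G*(-2 + G)) = (o - G)*(G**2*o + G*(-2 + G)) = (o - G)*(o*G**2 + G*(-2 + G)) = (o - G)*(G*(-2 + G) + o*G**2))
(E(-9, 2) + 421)*(-45) = (-9*(-9*2**2 - 9*(2 - 1*(-9)) + 2*(-2 - 9) - 1*2*(-9)**2) + 421)*(-45) = (-9*(-9*4 - 9*(2 + 9) + 2*(-11) - 1*2*81) + 421)*(-45) = (-9*(-36 - 9*11 - 22 - 162) + 421)*(-45) = (-9*(-36 - 99 - 22 - 162) + 421)*(-45) = (-9*(-319) + 421)*(-45) = (2871 + 421)*(-45) = 3292*(-45) = -148140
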